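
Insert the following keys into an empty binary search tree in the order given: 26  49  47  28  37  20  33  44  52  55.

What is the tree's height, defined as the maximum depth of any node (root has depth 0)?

5

26: root
49: right child of 26 (depth 1)
47: left child of 49 (depth 2)
28: left child of 47 (depth 3)
37: right child of 28 (depth 4)
20: left child of 26 (depth 1)
33: left child of 37 (depth 5)
44: right child of 37 (depth 5)
52: right child of 49 (depth 2)
55: right child of 52 (depth 3)

The deepest node is 33 at depth 5.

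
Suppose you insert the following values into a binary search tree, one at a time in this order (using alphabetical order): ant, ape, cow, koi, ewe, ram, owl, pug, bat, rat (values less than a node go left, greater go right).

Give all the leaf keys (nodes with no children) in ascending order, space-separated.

bat ewe pug rat

ant: root
ape: right child of ant (depth 1)
cow: right child of ape (depth 2)
koi: right child of cow (depth 3)
ewe: left child of koi (depth 4)
ram: right child of koi (depth 4)
owl: left child of ram (depth 5)
pug: right child of owl (depth 6)
bat: left child of cow (depth 3)
rat: right child of ram (depth 5)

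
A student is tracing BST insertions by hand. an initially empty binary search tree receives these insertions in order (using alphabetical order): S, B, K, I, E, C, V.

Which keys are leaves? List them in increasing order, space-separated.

C V

Resulting structure (node: left, right):
  S: L=B, R=V
  B: L=–, R=K
  K: L=I, R=–
  I: L=E, R=–
  E: L=C, R=–
  C: L=–, R=–
  V: L=–, R=–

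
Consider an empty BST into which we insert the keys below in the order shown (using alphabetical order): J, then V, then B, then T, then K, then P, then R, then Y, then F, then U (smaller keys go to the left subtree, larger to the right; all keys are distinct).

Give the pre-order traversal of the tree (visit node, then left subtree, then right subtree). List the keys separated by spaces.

J: root
V: right child of J (depth 1)
B: left child of J (depth 1)
T: left child of V (depth 2)
K: left child of T (depth 3)
P: right child of K (depth 4)
R: right child of P (depth 5)
Y: right child of V (depth 2)
F: right child of B (depth 2)
U: right child of T (depth 3)

J B F V T K P R U Y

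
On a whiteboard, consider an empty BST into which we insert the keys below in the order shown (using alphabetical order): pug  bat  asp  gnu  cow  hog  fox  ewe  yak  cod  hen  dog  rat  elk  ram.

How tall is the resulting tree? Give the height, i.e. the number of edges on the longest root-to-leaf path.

7

Insert pug: tree is empty, so pug becomes the root.
Insert bat: bat < pug → go left. Place as left child of pug.
Insert asp: asp < pug → go left; asp < bat → go left. Place as left child of bat.
Insert gnu: gnu < pug → go left; gnu > bat → go right. Place as right child of bat.
Insert cow: cow < pug → go left; cow > bat → go right; cow < gnu → go left. Place as left child of gnu.
Insert hog: hog < pug → go left; hog > bat → go right; hog > gnu → go right. Place as right child of gnu.
Insert fox: fox < pug → go left; fox > bat → go right; fox < gnu → go left; fox > cow → go right. Place as right child of cow.
Insert ewe: ewe < pug → go left; ewe > bat → go right; ewe < gnu → go left; ewe > cow → go right; ewe < fox → go left. Place as left child of fox.
Insert yak: yak > pug → go right. Place as right child of pug.
Insert cod: cod < pug → go left; cod > bat → go right; cod < gnu → go left; cod < cow → go left. Place as left child of cow.
Insert hen: hen < pug → go left; hen > bat → go right; hen > gnu → go right; hen < hog → go left. Place as left child of hog.
Insert dog: dog < pug → go left; dog > bat → go right; dog < gnu → go left; dog > cow → go right; dog < fox → go left; dog < ewe → go left. Place as left child of ewe.
Insert rat: rat > pug → go right; rat < yak → go left. Place as left child of yak.
Insert elk: elk < pug → go left; elk > bat → go right; elk < gnu → go left; elk > cow → go right; elk < fox → go left; elk < ewe → go left; elk > dog → go right. Place as right child of dog.
Insert ram: ram > pug → go right; ram < yak → go left; ram < rat → go left. Place as left child of rat.

The deepest node is elk at depth 7.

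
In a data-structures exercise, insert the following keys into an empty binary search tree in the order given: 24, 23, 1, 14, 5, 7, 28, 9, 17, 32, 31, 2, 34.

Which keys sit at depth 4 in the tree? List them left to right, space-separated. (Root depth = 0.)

24: root
23: left child of 24 (depth 1)
1: left child of 23 (depth 2)
14: right child of 1 (depth 3)
5: left child of 14 (depth 4)
7: right child of 5 (depth 5)
28: right child of 24 (depth 1)
9: right child of 7 (depth 6)
17: right child of 14 (depth 4)
32: right child of 28 (depth 2)
31: left child of 32 (depth 3)
2: left child of 5 (depth 5)
34: right child of 32 (depth 3)

5 17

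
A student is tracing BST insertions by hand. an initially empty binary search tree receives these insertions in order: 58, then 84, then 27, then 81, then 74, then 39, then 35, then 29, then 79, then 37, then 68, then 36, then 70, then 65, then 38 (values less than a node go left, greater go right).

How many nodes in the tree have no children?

6

Insert 58: tree is empty, so 58 becomes the root.
Insert 84: 84 > 58 → go right. Place as right child of 58.
Insert 27: 27 < 58 → go left. Place as left child of 58.
Insert 81: 81 > 58 → go right; 81 < 84 → go left. Place as left child of 84.
Insert 74: 74 > 58 → go right; 74 < 84 → go left; 74 < 81 → go left. Place as left child of 81.
Insert 39: 39 < 58 → go left; 39 > 27 → go right. Place as right child of 27.
Insert 35: 35 < 58 → go left; 35 > 27 → go right; 35 < 39 → go left. Place as left child of 39.
Insert 29: 29 < 58 → go left; 29 > 27 → go right; 29 < 39 → go left; 29 < 35 → go left. Place as left child of 35.
Insert 79: 79 > 58 → go right; 79 < 84 → go left; 79 < 81 → go left; 79 > 74 → go right. Place as right child of 74.
Insert 37: 37 < 58 → go left; 37 > 27 → go right; 37 < 39 → go left; 37 > 35 → go right. Place as right child of 35.
Insert 68: 68 > 58 → go right; 68 < 84 → go left; 68 < 81 → go left; 68 < 74 → go left. Place as left child of 74.
Insert 36: 36 < 58 → go left; 36 > 27 → go right; 36 < 39 → go left; 36 > 35 → go right; 36 < 37 → go left. Place as left child of 37.
Insert 70: 70 > 58 → go right; 70 < 84 → go left; 70 < 81 → go left; 70 < 74 → go left; 70 > 68 → go right. Place as right child of 68.
Insert 65: 65 > 58 → go right; 65 < 84 → go left; 65 < 81 → go left; 65 < 74 → go left; 65 < 68 → go left. Place as left child of 68.
Insert 38: 38 < 58 → go left; 38 > 27 → go right; 38 < 39 → go left; 38 > 35 → go right; 38 > 37 → go right. Place as right child of 37.

Leaves: 29, 36, 38, 65, 70, 79 — 6 in total.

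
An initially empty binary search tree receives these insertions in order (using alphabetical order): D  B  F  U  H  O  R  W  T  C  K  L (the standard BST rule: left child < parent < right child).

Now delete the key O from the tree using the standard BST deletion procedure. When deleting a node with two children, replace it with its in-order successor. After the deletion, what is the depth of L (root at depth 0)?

6

Insert D: tree is empty, so D becomes the root.
Insert B: B < D → go left. Place as left child of D.
Insert F: F > D → go right. Place as right child of D.
Insert U: U > D → go right; U > F → go right. Place as right child of F.
Insert H: H > D → go right; H > F → go right; H < U → go left. Place as left child of U.
Insert O: O > D → go right; O > F → go right; O < U → go left; O > H → go right. Place as right child of H.
Insert R: R > D → go right; R > F → go right; R < U → go left; R > H → go right; R > O → go right. Place as right child of O.
Insert W: W > D → go right; W > F → go right; W > U → go right. Place as right child of U.
Insert T: T > D → go right; T > F → go right; T < U → go left; T > H → go right; T > O → go right; T > R → go right. Place as right child of R.
Insert C: C < D → go left; C > B → go right. Place as right child of B.
Insert K: K > D → go right; K > F → go right; K < U → go left; K > H → go right; K < O → go left. Place as left child of O.
Insert L: L > D → go right; L > F → go right; L < U → go left; L > H → go right; L < O → go left; L > K → go right. Place as right child of K.

Delete O (two children — replace with in-order successor).
After deletion, path to L: D → F → U → H → R → K → L.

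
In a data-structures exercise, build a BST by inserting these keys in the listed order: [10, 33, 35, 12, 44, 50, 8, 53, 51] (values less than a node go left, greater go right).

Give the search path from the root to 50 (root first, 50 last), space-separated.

10 33 35 44 50

Resulting structure (node: left, right):
  10: L=8, R=33
  33: L=12, R=35
  35: L=–, R=44
  12: L=–, R=–
  44: L=–, R=50
  50: L=–, R=53
  8: L=–, R=–
  53: L=51, R=–
  51: L=–, R=–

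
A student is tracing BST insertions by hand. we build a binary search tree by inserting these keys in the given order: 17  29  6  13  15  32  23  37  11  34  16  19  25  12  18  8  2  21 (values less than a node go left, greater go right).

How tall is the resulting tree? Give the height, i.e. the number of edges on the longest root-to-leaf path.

4

17: root
29: right child of 17 (depth 1)
6: left child of 17 (depth 1)
13: right child of 6 (depth 2)
15: right child of 13 (depth 3)
32: right child of 29 (depth 2)
23: left child of 29 (depth 2)
37: right child of 32 (depth 3)
11: left child of 13 (depth 3)
34: left child of 37 (depth 4)
16: right child of 15 (depth 4)
19: left child of 23 (depth 3)
25: right child of 23 (depth 3)
12: right child of 11 (depth 4)
18: left child of 19 (depth 4)
8: left child of 11 (depth 4)
2: left child of 6 (depth 2)
21: right child of 19 (depth 4)

The deepest node is 34 at depth 4.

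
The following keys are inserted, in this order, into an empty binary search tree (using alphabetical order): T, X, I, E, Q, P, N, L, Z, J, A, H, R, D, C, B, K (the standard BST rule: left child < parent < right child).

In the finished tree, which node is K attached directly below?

Resulting structure (node: left, right):
  T: L=I, R=X
  X: L=–, R=Z
  I: L=E, R=Q
  E: L=A, R=H
  Q: L=P, R=R
  P: L=N, R=–
  N: L=L, R=–
  L: L=J, R=–
  Z: L=–, R=–
  J: L=–, R=K
  A: L=–, R=D
  H: L=–, R=–
  R: L=–, R=–
  D: L=C, R=–
  C: L=B, R=–
  B: L=–, R=–
  K: L=–, R=–

J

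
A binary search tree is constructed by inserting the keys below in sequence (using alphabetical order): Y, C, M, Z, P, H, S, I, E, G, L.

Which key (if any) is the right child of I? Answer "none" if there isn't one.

Y: root
C: left child of Y (depth 1)
M: right child of C (depth 2)
Z: right child of Y (depth 1)
P: right child of M (depth 3)
H: left child of M (depth 3)
S: right child of P (depth 4)
I: right child of H (depth 4)
E: left child of H (depth 4)
G: right child of E (depth 5)
L: right child of I (depth 5)

L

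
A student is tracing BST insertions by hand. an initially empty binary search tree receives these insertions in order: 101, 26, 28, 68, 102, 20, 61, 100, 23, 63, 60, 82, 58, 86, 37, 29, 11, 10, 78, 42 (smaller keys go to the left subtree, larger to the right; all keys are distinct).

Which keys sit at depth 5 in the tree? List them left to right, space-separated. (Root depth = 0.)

Insert 101: tree is empty, so 101 becomes the root.
Insert 26: 26 < 101 → go left. Place as left child of 101.
Insert 28: 28 < 101 → go left; 28 > 26 → go right. Place as right child of 26.
Insert 68: 68 < 101 → go left; 68 > 26 → go right; 68 > 28 → go right. Place as right child of 28.
Insert 102: 102 > 101 → go right. Place as right child of 101.
Insert 20: 20 < 101 → go left; 20 < 26 → go left. Place as left child of 26.
Insert 61: 61 < 101 → go left; 61 > 26 → go right; 61 > 28 → go right; 61 < 68 → go left. Place as left child of 68.
Insert 100: 100 < 101 → go left; 100 > 26 → go right; 100 > 28 → go right; 100 > 68 → go right. Place as right child of 68.
Insert 23: 23 < 101 → go left; 23 < 26 → go left; 23 > 20 → go right. Place as right child of 20.
Insert 63: 63 < 101 → go left; 63 > 26 → go right; 63 > 28 → go right; 63 < 68 → go left; 63 > 61 → go right. Place as right child of 61.
Insert 60: 60 < 101 → go left; 60 > 26 → go right; 60 > 28 → go right; 60 < 68 → go left; 60 < 61 → go left. Place as left child of 61.
Insert 82: 82 < 101 → go left; 82 > 26 → go right; 82 > 28 → go right; 82 > 68 → go right; 82 < 100 → go left. Place as left child of 100.
Insert 58: 58 < 101 → go left; 58 > 26 → go right; 58 > 28 → go right; 58 < 68 → go left; 58 < 61 → go left; 58 < 60 → go left. Place as left child of 60.
Insert 86: 86 < 101 → go left; 86 > 26 → go right; 86 > 28 → go right; 86 > 68 → go right; 86 < 100 → go left; 86 > 82 → go right. Place as right child of 82.
Insert 37: 37 < 101 → go left; 37 > 26 → go right; 37 > 28 → go right; 37 < 68 → go left; 37 < 61 → go left; 37 < 60 → go left; 37 < 58 → go left. Place as left child of 58.
Insert 29: 29 < 101 → go left; 29 > 26 → go right; 29 > 28 → go right; 29 < 68 → go left; 29 < 61 → go left; 29 < 60 → go left; 29 < 58 → go left; 29 < 37 → go left. Place as left child of 37.
Insert 11: 11 < 101 → go left; 11 < 26 → go left; 11 < 20 → go left. Place as left child of 20.
Insert 10: 10 < 101 → go left; 10 < 26 → go left; 10 < 20 → go left; 10 < 11 → go left. Place as left child of 11.
Insert 78: 78 < 101 → go left; 78 > 26 → go right; 78 > 28 → go right; 78 > 68 → go right; 78 < 100 → go left; 78 < 82 → go left. Place as left child of 82.
Insert 42: 42 < 101 → go left; 42 > 26 → go right; 42 > 28 → go right; 42 < 68 → go left; 42 < 61 → go left; 42 < 60 → go left; 42 < 58 → go left; 42 > 37 → go right. Place as right child of 37.

60 63 82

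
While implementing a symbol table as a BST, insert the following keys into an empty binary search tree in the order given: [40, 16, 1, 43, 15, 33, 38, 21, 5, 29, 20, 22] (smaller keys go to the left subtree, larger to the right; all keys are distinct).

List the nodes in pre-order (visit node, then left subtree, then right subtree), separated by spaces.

Insert 40: tree is empty, so 40 becomes the root.
Insert 16: 16 < 40 → go left. Place as left child of 40.
Insert 1: 1 < 40 → go left; 1 < 16 → go left. Place as left child of 16.
Insert 43: 43 > 40 → go right. Place as right child of 40.
Insert 15: 15 < 40 → go left; 15 < 16 → go left; 15 > 1 → go right. Place as right child of 1.
Insert 33: 33 < 40 → go left; 33 > 16 → go right. Place as right child of 16.
Insert 38: 38 < 40 → go left; 38 > 16 → go right; 38 > 33 → go right. Place as right child of 33.
Insert 21: 21 < 40 → go left; 21 > 16 → go right; 21 < 33 → go left. Place as left child of 33.
Insert 5: 5 < 40 → go left; 5 < 16 → go left; 5 > 1 → go right; 5 < 15 → go left. Place as left child of 15.
Insert 29: 29 < 40 → go left; 29 > 16 → go right; 29 < 33 → go left; 29 > 21 → go right. Place as right child of 21.
Insert 20: 20 < 40 → go left; 20 > 16 → go right; 20 < 33 → go left; 20 < 21 → go left. Place as left child of 21.
Insert 22: 22 < 40 → go left; 22 > 16 → go right; 22 < 33 → go left; 22 > 21 → go right; 22 < 29 → go left. Place as left child of 29.

40 16 1 15 5 33 21 20 29 22 38 43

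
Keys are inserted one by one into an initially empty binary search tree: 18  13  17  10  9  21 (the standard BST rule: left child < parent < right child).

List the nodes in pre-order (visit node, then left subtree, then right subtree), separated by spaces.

Insert 18: tree is empty, so 18 becomes the root.
Insert 13: 13 < 18 → go left. Place as left child of 18.
Insert 17: 17 < 18 → go left; 17 > 13 → go right. Place as right child of 13.
Insert 10: 10 < 18 → go left; 10 < 13 → go left. Place as left child of 13.
Insert 9: 9 < 18 → go left; 9 < 13 → go left; 9 < 10 → go left. Place as left child of 10.
Insert 21: 21 > 18 → go right. Place as right child of 18.

18 13 10 9 17 21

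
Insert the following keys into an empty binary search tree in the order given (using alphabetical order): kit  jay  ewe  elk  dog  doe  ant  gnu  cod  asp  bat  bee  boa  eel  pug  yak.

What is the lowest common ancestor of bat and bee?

kit: root
jay: left child of kit (depth 1)
ewe: left child of jay (depth 2)
elk: left child of ewe (depth 3)
dog: left child of elk (depth 4)
doe: left child of dog (depth 5)
ant: left child of doe (depth 6)
gnu: right child of ewe (depth 3)
cod: right child of ant (depth 7)
asp: left child of cod (depth 8)
bat: right child of asp (depth 9)
bee: right child of bat (depth 10)
boa: right child of bee (depth 11)
eel: right child of dog (depth 5)
pug: right child of kit (depth 1)
yak: right child of pug (depth 2)

Path to bat: kit → jay → ewe → elk → dog → doe → ant → cod → asp → bat
Path to bee: kit → jay → ewe → elk → dog → doe → ant → cod → asp → bat → bee
bat lies on both paths and is an ancestor of the other node.

bat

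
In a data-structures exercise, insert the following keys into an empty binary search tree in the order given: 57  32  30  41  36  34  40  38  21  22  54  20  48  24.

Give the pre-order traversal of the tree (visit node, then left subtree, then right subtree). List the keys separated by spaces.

Insert 57: tree is empty, so 57 becomes the root.
Insert 32: 32 < 57 → go left. Place as left child of 57.
Insert 30: 30 < 57 → go left; 30 < 32 → go left. Place as left child of 32.
Insert 41: 41 < 57 → go left; 41 > 32 → go right. Place as right child of 32.
Insert 36: 36 < 57 → go left; 36 > 32 → go right; 36 < 41 → go left. Place as left child of 41.
Insert 34: 34 < 57 → go left; 34 > 32 → go right; 34 < 41 → go left; 34 < 36 → go left. Place as left child of 36.
Insert 40: 40 < 57 → go left; 40 > 32 → go right; 40 < 41 → go left; 40 > 36 → go right. Place as right child of 36.
Insert 38: 38 < 57 → go left; 38 > 32 → go right; 38 < 41 → go left; 38 > 36 → go right; 38 < 40 → go left. Place as left child of 40.
Insert 21: 21 < 57 → go left; 21 < 32 → go left; 21 < 30 → go left. Place as left child of 30.
Insert 22: 22 < 57 → go left; 22 < 32 → go left; 22 < 30 → go left; 22 > 21 → go right. Place as right child of 21.
Insert 54: 54 < 57 → go left; 54 > 32 → go right; 54 > 41 → go right. Place as right child of 41.
Insert 20: 20 < 57 → go left; 20 < 32 → go left; 20 < 30 → go left; 20 < 21 → go left. Place as left child of 21.
Insert 48: 48 < 57 → go left; 48 > 32 → go right; 48 > 41 → go right; 48 < 54 → go left. Place as left child of 54.
Insert 24: 24 < 57 → go left; 24 < 32 → go left; 24 < 30 → go left; 24 > 21 → go right; 24 > 22 → go right. Place as right child of 22.

57 32 30 21 20 22 24 41 36 34 40 38 54 48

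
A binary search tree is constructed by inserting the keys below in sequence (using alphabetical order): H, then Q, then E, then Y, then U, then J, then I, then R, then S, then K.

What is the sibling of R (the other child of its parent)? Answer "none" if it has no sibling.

none

Resulting structure (node: left, right):
  H: L=E, R=Q
  Q: L=J, R=Y
  E: L=–, R=–
  Y: L=U, R=–
  U: L=R, R=–
  J: L=I, R=K
  I: L=–, R=–
  R: L=–, R=S
  S: L=–, R=–
  K: L=–, R=–

R's parent is U, which has only one child.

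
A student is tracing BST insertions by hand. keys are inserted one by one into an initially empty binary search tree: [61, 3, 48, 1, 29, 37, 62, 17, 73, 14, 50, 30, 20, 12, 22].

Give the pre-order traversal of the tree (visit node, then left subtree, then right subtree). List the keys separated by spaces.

Resulting structure (node: left, right):
  61: L=3, R=62
  3: L=1, R=48
  48: L=29, R=50
  1: L=–, R=–
  29: L=17, R=37
  37: L=30, R=–
  62: L=–, R=73
  17: L=14, R=20
  73: L=–, R=–
  14: L=12, R=–
  50: L=–, R=–
  30: L=–, R=–
  20: L=–, R=22
  12: L=–, R=–
  22: L=–, R=–

61 3 1 48 29 17 14 12 20 22 37 30 50 62 73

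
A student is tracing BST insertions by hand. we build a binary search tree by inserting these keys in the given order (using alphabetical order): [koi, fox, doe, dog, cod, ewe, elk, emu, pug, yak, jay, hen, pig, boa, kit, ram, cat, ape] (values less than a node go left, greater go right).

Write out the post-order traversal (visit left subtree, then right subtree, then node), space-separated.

koi: root
fox: left child of koi (depth 1)
doe: left child of fox (depth 2)
dog: right child of doe (depth 3)
cod: left child of doe (depth 3)
ewe: right child of dog (depth 4)
elk: left child of ewe (depth 5)
emu: right child of elk (depth 6)
pug: right child of koi (depth 1)
yak: right child of pug (depth 2)
jay: right child of fox (depth 2)
hen: left child of jay (depth 3)
pig: left child of pug (depth 2)
boa: left child of cod (depth 4)
kit: right child of jay (depth 3)
ram: left child of yak (depth 3)
cat: right child of boa (depth 5)
ape: left child of boa (depth 5)

ape cat boa cod emu elk ewe dog doe hen kit jay fox pig ram yak pug koi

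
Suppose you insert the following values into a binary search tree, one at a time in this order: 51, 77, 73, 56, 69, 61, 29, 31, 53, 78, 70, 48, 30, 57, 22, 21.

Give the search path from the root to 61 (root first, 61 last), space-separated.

51: root
77: right child of 51 (depth 1)
73: left child of 77 (depth 2)
56: left child of 73 (depth 3)
69: right child of 56 (depth 4)
61: left child of 69 (depth 5)
29: left child of 51 (depth 1)
31: right child of 29 (depth 2)
53: left child of 56 (depth 4)
78: right child of 77 (depth 2)
70: right child of 69 (depth 5)
48: right child of 31 (depth 3)
30: left child of 31 (depth 3)
57: left child of 61 (depth 6)
22: left child of 29 (depth 2)
21: left child of 22 (depth 3)

51 77 73 56 69 61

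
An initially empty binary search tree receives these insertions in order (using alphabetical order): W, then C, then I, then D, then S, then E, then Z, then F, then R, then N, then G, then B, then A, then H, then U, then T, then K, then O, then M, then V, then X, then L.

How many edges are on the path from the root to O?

6

Insert W: tree is empty, so W becomes the root.
Insert C: C < W → go left. Place as left child of W.
Insert I: I < W → go left; I > C → go right. Place as right child of C.
Insert D: D < W → go left; D > C → go right; D < I → go left. Place as left child of I.
Insert S: S < W → go left; S > C → go right; S > I → go right. Place as right child of I.
Insert E: E < W → go left; E > C → go right; E < I → go left; E > D → go right. Place as right child of D.
Insert Z: Z > W → go right. Place as right child of W.
Insert F: F < W → go left; F > C → go right; F < I → go left; F > D → go right; F > E → go right. Place as right child of E.
Insert R: R < W → go left; R > C → go right; R > I → go right; R < S → go left. Place as left child of S.
Insert N: N < W → go left; N > C → go right; N > I → go right; N < S → go left; N < R → go left. Place as left child of R.
Insert G: G < W → go left; G > C → go right; G < I → go left; G > D → go right; G > E → go right; G > F → go right. Place as right child of F.
Insert B: B < W → go left; B < C → go left. Place as left child of C.
Insert A: A < W → go left; A < C → go left; A < B → go left. Place as left child of B.
Insert H: H < W → go left; H > C → go right; H < I → go left; H > D → go right; H > E → go right; H > F → go right; H > G → go right. Place as right child of G.
Insert U: U < W → go left; U > C → go right; U > I → go right; U > S → go right. Place as right child of S.
Insert T: T < W → go left; T > C → go right; T > I → go right; T > S → go right; T < U → go left. Place as left child of U.
Insert K: K < W → go left; K > C → go right; K > I → go right; K < S → go left; K < R → go left; K < N → go left. Place as left child of N.
Insert O: O < W → go left; O > C → go right; O > I → go right; O < S → go left; O < R → go left; O > N → go right. Place as right child of N.
Insert M: M < W → go left; M > C → go right; M > I → go right; M < S → go left; M < R → go left; M < N → go left; M > K → go right. Place as right child of K.
Insert V: V < W → go left; V > C → go right; V > I → go right; V > S → go right; V > U → go right. Place as right child of U.
Insert X: X > W → go right; X < Z → go left. Place as left child of Z.
Insert L: L < W → go left; L > C → go right; L > I → go right; L < S → go left; L < R → go left; L < N → go left; L > K → go right; L < M → go left. Place as left child of M.

Path to O: W → C → I → S → R → N → O, which is 6 edges.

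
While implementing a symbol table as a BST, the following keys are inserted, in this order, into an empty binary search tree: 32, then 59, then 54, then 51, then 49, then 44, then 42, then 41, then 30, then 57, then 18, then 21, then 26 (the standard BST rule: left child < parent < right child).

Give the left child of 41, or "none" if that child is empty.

32: root
59: right child of 32 (depth 1)
54: left child of 59 (depth 2)
51: left child of 54 (depth 3)
49: left child of 51 (depth 4)
44: left child of 49 (depth 5)
42: left child of 44 (depth 6)
41: left child of 42 (depth 7)
30: left child of 32 (depth 1)
57: right child of 54 (depth 3)
18: left child of 30 (depth 2)
21: right child of 18 (depth 3)
26: right child of 21 (depth 4)

none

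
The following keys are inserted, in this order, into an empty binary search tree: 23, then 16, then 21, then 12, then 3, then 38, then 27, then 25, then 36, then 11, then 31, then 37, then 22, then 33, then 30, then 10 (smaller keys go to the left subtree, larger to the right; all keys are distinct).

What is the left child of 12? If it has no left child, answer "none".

Insert 23: tree is empty, so 23 becomes the root.
Insert 16: 16 < 23 → go left. Place as left child of 23.
Insert 21: 21 < 23 → go left; 21 > 16 → go right. Place as right child of 16.
Insert 12: 12 < 23 → go left; 12 < 16 → go left. Place as left child of 16.
Insert 3: 3 < 23 → go left; 3 < 16 → go left; 3 < 12 → go left. Place as left child of 12.
Insert 38: 38 > 23 → go right. Place as right child of 23.
Insert 27: 27 > 23 → go right; 27 < 38 → go left. Place as left child of 38.
Insert 25: 25 > 23 → go right; 25 < 38 → go left; 25 < 27 → go left. Place as left child of 27.
Insert 36: 36 > 23 → go right; 36 < 38 → go left; 36 > 27 → go right. Place as right child of 27.
Insert 11: 11 < 23 → go left; 11 < 16 → go left; 11 < 12 → go left; 11 > 3 → go right. Place as right child of 3.
Insert 31: 31 > 23 → go right; 31 < 38 → go left; 31 > 27 → go right; 31 < 36 → go left. Place as left child of 36.
Insert 37: 37 > 23 → go right; 37 < 38 → go left; 37 > 27 → go right; 37 > 36 → go right. Place as right child of 36.
Insert 22: 22 < 23 → go left; 22 > 16 → go right; 22 > 21 → go right. Place as right child of 21.
Insert 33: 33 > 23 → go right; 33 < 38 → go left; 33 > 27 → go right; 33 < 36 → go left; 33 > 31 → go right. Place as right child of 31.
Insert 30: 30 > 23 → go right; 30 < 38 → go left; 30 > 27 → go right; 30 < 36 → go left; 30 < 31 → go left. Place as left child of 31.
Insert 10: 10 < 23 → go left; 10 < 16 → go left; 10 < 12 → go left; 10 > 3 → go right; 10 < 11 → go left. Place as left child of 11.

3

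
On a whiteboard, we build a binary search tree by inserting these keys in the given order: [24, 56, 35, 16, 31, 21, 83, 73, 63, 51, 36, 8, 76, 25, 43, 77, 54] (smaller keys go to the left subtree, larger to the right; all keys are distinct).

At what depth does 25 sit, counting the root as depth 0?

24: root
56: right child of 24 (depth 1)
35: left child of 56 (depth 2)
16: left child of 24 (depth 1)
31: left child of 35 (depth 3)
21: right child of 16 (depth 2)
83: right child of 56 (depth 2)
73: left child of 83 (depth 3)
63: left child of 73 (depth 4)
51: right child of 35 (depth 3)
36: left child of 51 (depth 4)
8: left child of 16 (depth 2)
76: right child of 73 (depth 4)
25: left child of 31 (depth 4)
43: right child of 36 (depth 5)
77: right child of 76 (depth 5)
54: right child of 51 (depth 4)

Path to 25: 24 → 56 → 35 → 31 → 25, which is 4 edges.

4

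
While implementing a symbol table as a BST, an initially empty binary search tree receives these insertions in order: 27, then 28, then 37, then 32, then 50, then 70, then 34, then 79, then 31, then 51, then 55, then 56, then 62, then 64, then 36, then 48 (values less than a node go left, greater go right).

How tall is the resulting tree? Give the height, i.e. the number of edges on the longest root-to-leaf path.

Insert 27: tree is empty, so 27 becomes the root.
Insert 28: 28 > 27 → go right. Place as right child of 27.
Insert 37: 37 > 27 → go right; 37 > 28 → go right. Place as right child of 28.
Insert 32: 32 > 27 → go right; 32 > 28 → go right; 32 < 37 → go left. Place as left child of 37.
Insert 50: 50 > 27 → go right; 50 > 28 → go right; 50 > 37 → go right. Place as right child of 37.
Insert 70: 70 > 27 → go right; 70 > 28 → go right; 70 > 37 → go right; 70 > 50 → go right. Place as right child of 50.
Insert 34: 34 > 27 → go right; 34 > 28 → go right; 34 < 37 → go left; 34 > 32 → go right. Place as right child of 32.
Insert 79: 79 > 27 → go right; 79 > 28 → go right; 79 > 37 → go right; 79 > 50 → go right; 79 > 70 → go right. Place as right child of 70.
Insert 31: 31 > 27 → go right; 31 > 28 → go right; 31 < 37 → go left; 31 < 32 → go left. Place as left child of 32.
Insert 51: 51 > 27 → go right; 51 > 28 → go right; 51 > 37 → go right; 51 > 50 → go right; 51 < 70 → go left. Place as left child of 70.
Insert 55: 55 > 27 → go right; 55 > 28 → go right; 55 > 37 → go right; 55 > 50 → go right; 55 < 70 → go left; 55 > 51 → go right. Place as right child of 51.
Insert 56: 56 > 27 → go right; 56 > 28 → go right; 56 > 37 → go right; 56 > 50 → go right; 56 < 70 → go left; 56 > 51 → go right; 56 > 55 → go right. Place as right child of 55.
Insert 62: 62 > 27 → go right; 62 > 28 → go right; 62 > 37 → go right; 62 > 50 → go right; 62 < 70 → go left; 62 > 51 → go right; 62 > 55 → go right; 62 > 56 → go right. Place as right child of 56.
Insert 64: 64 > 27 → go right; 64 > 28 → go right; 64 > 37 → go right; 64 > 50 → go right; 64 < 70 → go left; 64 > 51 → go right; 64 > 55 → go right; 64 > 56 → go right; 64 > 62 → go right. Place as right child of 62.
Insert 36: 36 > 27 → go right; 36 > 28 → go right; 36 < 37 → go left; 36 > 32 → go right; 36 > 34 → go right. Place as right child of 34.
Insert 48: 48 > 27 → go right; 48 > 28 → go right; 48 > 37 → go right; 48 < 50 → go left. Place as left child of 50.

The deepest node is 64 at depth 9.

9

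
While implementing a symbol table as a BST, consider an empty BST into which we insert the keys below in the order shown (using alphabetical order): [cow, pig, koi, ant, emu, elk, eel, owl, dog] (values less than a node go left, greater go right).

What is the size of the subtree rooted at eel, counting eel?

Insert cow: tree is empty, so cow becomes the root.
Insert pig: pig > cow → go right. Place as right child of cow.
Insert koi: koi > cow → go right; koi < pig → go left. Place as left child of pig.
Insert ant: ant < cow → go left. Place as left child of cow.
Insert emu: emu > cow → go right; emu < pig → go left; emu < koi → go left. Place as left child of koi.
Insert elk: elk > cow → go right; elk < pig → go left; elk < koi → go left; elk < emu → go left. Place as left child of emu.
Insert eel: eel > cow → go right; eel < pig → go left; eel < koi → go left; eel < emu → go left; eel < elk → go left. Place as left child of elk.
Insert owl: owl > cow → go right; owl < pig → go left; owl > koi → go right. Place as right child of koi.
Insert dog: dog > cow → go right; dog < pig → go left; dog < koi → go left; dog < emu → go left; dog < elk → go left; dog < eel → go left. Place as left child of eel.

Subtree rooted at eel contains: eel, dog — 2 nodes.

2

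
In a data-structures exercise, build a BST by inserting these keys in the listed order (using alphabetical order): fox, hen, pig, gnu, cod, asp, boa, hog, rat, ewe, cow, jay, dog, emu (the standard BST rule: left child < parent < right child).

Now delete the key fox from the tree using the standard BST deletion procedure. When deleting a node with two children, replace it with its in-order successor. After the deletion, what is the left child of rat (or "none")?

none

Insert fox: tree is empty, so fox becomes the root.
Insert hen: hen > fox → go right. Place as right child of fox.
Insert pig: pig > fox → go right; pig > hen → go right. Place as right child of hen.
Insert gnu: gnu > fox → go right; gnu < hen → go left. Place as left child of hen.
Insert cod: cod < fox → go left. Place as left child of fox.
Insert asp: asp < fox → go left; asp < cod → go left. Place as left child of cod.
Insert boa: boa < fox → go left; boa < cod → go left; boa > asp → go right. Place as right child of asp.
Insert hog: hog > fox → go right; hog > hen → go right; hog < pig → go left. Place as left child of pig.
Insert rat: rat > fox → go right; rat > hen → go right; rat > pig → go right. Place as right child of pig.
Insert ewe: ewe < fox → go left; ewe > cod → go right. Place as right child of cod.
Insert cow: cow < fox → go left; cow > cod → go right; cow < ewe → go left. Place as left child of ewe.
Insert jay: jay > fox → go right; jay > hen → go right; jay < pig → go left; jay > hog → go right. Place as right child of hog.
Insert dog: dog < fox → go left; dog > cod → go right; dog < ewe → go left; dog > cow → go right. Place as right child of cow.
Insert emu: emu < fox → go left; emu > cod → go right; emu < ewe → go left; emu > cow → go right; emu > dog → go right. Place as right child of dog.

Delete fox (two children — replace with in-order successor).
After deletion, rat's left child: none.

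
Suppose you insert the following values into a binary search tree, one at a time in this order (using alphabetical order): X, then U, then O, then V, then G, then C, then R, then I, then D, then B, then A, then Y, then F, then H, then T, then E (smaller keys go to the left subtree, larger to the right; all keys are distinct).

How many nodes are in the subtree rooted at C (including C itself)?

Insert X: tree is empty, so X becomes the root.
Insert U: U < X → go left. Place as left child of X.
Insert O: O < X → go left; O < U → go left. Place as left child of U.
Insert V: V < X → go left; V > U → go right. Place as right child of U.
Insert G: G < X → go left; G < U → go left; G < O → go left. Place as left child of O.
Insert C: C < X → go left; C < U → go left; C < O → go left; C < G → go left. Place as left child of G.
Insert R: R < X → go left; R < U → go left; R > O → go right. Place as right child of O.
Insert I: I < X → go left; I < U → go left; I < O → go left; I > G → go right. Place as right child of G.
Insert D: D < X → go left; D < U → go left; D < O → go left; D < G → go left; D > C → go right. Place as right child of C.
Insert B: B < X → go left; B < U → go left; B < O → go left; B < G → go left; B < C → go left. Place as left child of C.
Insert A: A < X → go left; A < U → go left; A < O → go left; A < G → go left; A < C → go left; A < B → go left. Place as left child of B.
Insert Y: Y > X → go right. Place as right child of X.
Insert F: F < X → go left; F < U → go left; F < O → go left; F < G → go left; F > C → go right; F > D → go right. Place as right child of D.
Insert H: H < X → go left; H < U → go left; H < O → go left; H > G → go right; H < I → go left. Place as left child of I.
Insert T: T < X → go left; T < U → go left; T > O → go right; T > R → go right. Place as right child of R.
Insert E: E < X → go left; E < U → go left; E < O → go left; E < G → go left; E > C → go right; E > D → go right; E < F → go left. Place as left child of F.

Subtree rooted at C contains: C, B, A, D, F, E — 6 nodes.

6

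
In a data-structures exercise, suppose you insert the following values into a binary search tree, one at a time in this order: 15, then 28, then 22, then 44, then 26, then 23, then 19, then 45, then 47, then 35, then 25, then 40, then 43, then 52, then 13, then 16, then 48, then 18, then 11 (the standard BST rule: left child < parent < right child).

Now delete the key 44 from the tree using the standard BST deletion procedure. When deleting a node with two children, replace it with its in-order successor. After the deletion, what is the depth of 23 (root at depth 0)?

15: root
28: right child of 15 (depth 1)
22: left child of 28 (depth 2)
44: right child of 28 (depth 2)
26: right child of 22 (depth 3)
23: left child of 26 (depth 4)
19: left child of 22 (depth 3)
45: right child of 44 (depth 3)
47: right child of 45 (depth 4)
35: left child of 44 (depth 3)
25: right child of 23 (depth 5)
40: right child of 35 (depth 4)
43: right child of 40 (depth 5)
52: right child of 47 (depth 5)
13: left child of 15 (depth 1)
16: left child of 19 (depth 4)
48: left child of 52 (depth 6)
18: right child of 16 (depth 5)
11: left child of 13 (depth 2)

Delete 44 (two children — replace with in-order successor).
After deletion, path to 23: 15 → 28 → 22 → 26 → 23.

4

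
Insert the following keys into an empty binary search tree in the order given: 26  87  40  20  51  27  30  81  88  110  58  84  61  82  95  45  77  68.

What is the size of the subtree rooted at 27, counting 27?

Resulting structure (node: left, right):
  26: L=20, R=87
  87: L=40, R=88
  40: L=27, R=51
  20: L=–, R=–
  51: L=45, R=81
  27: L=–, R=30
  30: L=–, R=–
  81: L=58, R=84
  88: L=–, R=110
  110: L=95, R=–
  58: L=–, R=61
  84: L=82, R=–
  61: L=–, R=77
  82: L=–, R=–
  95: L=–, R=–
  45: L=–, R=–
  77: L=68, R=–
  68: L=–, R=–

Subtree rooted at 27 contains: 27, 30 — 2 nodes.

2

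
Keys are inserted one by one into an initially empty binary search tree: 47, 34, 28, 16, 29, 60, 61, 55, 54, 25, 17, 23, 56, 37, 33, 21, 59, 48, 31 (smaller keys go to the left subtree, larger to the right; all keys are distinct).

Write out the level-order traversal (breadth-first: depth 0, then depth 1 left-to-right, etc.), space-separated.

Insert 47: tree is empty, so 47 becomes the root.
Insert 34: 34 < 47 → go left. Place as left child of 47.
Insert 28: 28 < 47 → go left; 28 < 34 → go left. Place as left child of 34.
Insert 16: 16 < 47 → go left; 16 < 34 → go left; 16 < 28 → go left. Place as left child of 28.
Insert 29: 29 < 47 → go left; 29 < 34 → go left; 29 > 28 → go right. Place as right child of 28.
Insert 60: 60 > 47 → go right. Place as right child of 47.
Insert 61: 61 > 47 → go right; 61 > 60 → go right. Place as right child of 60.
Insert 55: 55 > 47 → go right; 55 < 60 → go left. Place as left child of 60.
Insert 54: 54 > 47 → go right; 54 < 60 → go left; 54 < 55 → go left. Place as left child of 55.
Insert 25: 25 < 47 → go left; 25 < 34 → go left; 25 < 28 → go left; 25 > 16 → go right. Place as right child of 16.
Insert 17: 17 < 47 → go left; 17 < 34 → go left; 17 < 28 → go left; 17 > 16 → go right; 17 < 25 → go left. Place as left child of 25.
Insert 23: 23 < 47 → go left; 23 < 34 → go left; 23 < 28 → go left; 23 > 16 → go right; 23 < 25 → go left; 23 > 17 → go right. Place as right child of 17.
Insert 56: 56 > 47 → go right; 56 < 60 → go left; 56 > 55 → go right. Place as right child of 55.
Insert 37: 37 < 47 → go left; 37 > 34 → go right. Place as right child of 34.
Insert 33: 33 < 47 → go left; 33 < 34 → go left; 33 > 28 → go right; 33 > 29 → go right. Place as right child of 29.
Insert 21: 21 < 47 → go left; 21 < 34 → go left; 21 < 28 → go left; 21 > 16 → go right; 21 < 25 → go left; 21 > 17 → go right; 21 < 23 → go left. Place as left child of 23.
Insert 59: 59 > 47 → go right; 59 < 60 → go left; 59 > 55 → go right; 59 > 56 → go right. Place as right child of 56.
Insert 48: 48 > 47 → go right; 48 < 60 → go left; 48 < 55 → go left; 48 < 54 → go left. Place as left child of 54.
Insert 31: 31 < 47 → go left; 31 < 34 → go left; 31 > 28 → go right; 31 > 29 → go right; 31 < 33 → go left. Place as left child of 33.

47 34 60 28 37 55 61 16 29 54 56 25 33 48 59 17 31 23 21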